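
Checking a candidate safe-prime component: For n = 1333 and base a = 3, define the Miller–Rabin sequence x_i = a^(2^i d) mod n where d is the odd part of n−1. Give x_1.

n − 1 = 1332 = 2^2 · 333, so s = 2 and d = 333.
Repeated squaring mod 1333: 3^1 ≡ 3, 3^2 ≡ 9, 3^4 ≡ 81, 3^8 ≡ 1229, 3^16 ≡ 152, 3^32 ≡ 443, 3^64 ≡ 298, 3^128 ≡ 826, 3^256 ≡ 1113.
333 = 256 + 64 + 8 + 4 + 1, so 3^333 ≡ 1113·298·1229·81·3 ≡ 1298 (mod 1333).
x_0 = 1298.
x_1 = 1298^2 mod 1333 = 1225.

1225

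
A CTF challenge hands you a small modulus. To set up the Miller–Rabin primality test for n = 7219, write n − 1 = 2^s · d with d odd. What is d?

Halving: 7218 → 3609; 3609 is odd.
So 7218 = 2^1 · 3609.

3609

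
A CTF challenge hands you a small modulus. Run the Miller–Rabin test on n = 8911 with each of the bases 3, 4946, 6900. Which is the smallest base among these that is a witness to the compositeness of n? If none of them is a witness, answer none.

n − 1 = 8910 = 2^1 · 4455, so s = 1 and d = 4455.
Base 3: x_0 = 3^4455 mod 8911 = 8910. x_0 = 8910 ≡ −1, so 3 is not a witness.
Base 4946: x_0 = 4946^4455 mod 8911 = 1. x_0 = 1, so 4946 is not a witness.
Base 6900: x_0 = 6900^4455 mod 8911 = 8910. x_0 = 8910 ≡ −1, so 6900 is not a witness.
No listed base is a witness for 8911.

none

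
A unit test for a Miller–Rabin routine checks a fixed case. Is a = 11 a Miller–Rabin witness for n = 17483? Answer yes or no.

no

n − 1 = 17482 = 2^1 · 8741, so s = 1 and d = 8741.
x_0 = 11^8741 mod 17483 = 17482.
x_0 = 17482 ≡ −1, so 11 is not a witness.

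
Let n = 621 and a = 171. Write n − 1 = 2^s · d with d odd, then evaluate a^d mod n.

378

n − 1 = 620 = 2^2 · 155, so s = 2 and d = 155.
171^155 mod 621 = 378.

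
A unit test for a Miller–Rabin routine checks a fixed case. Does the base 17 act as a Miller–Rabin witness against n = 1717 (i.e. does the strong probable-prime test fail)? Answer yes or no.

yes

n − 1 = 1716 = 2^2 · 429, so s = 2 and d = 429.
x_0 = 17^429 mod 1717 = 612.
x_0 is neither 1 nor 1716, so continue squaring.
x_1 = 612^2 mod 1717 = 238.
Reached i = s−1 = 1 without hitting −1: 17 is a Miller–Rabin witness and 1717 is composite.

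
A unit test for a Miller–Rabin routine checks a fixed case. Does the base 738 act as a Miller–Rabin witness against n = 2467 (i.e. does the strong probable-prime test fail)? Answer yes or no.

n − 1 = 2466 = 2^1 · 1233, so s = 1 and d = 1233.
Repeated squaring mod 2467: 738^1 ≡ 738, 738^2 ≡ 1904, 738^4 ≡ 1193, 738^8 ≡ 2257, 738^16 ≡ 2161, 738^32 ≡ 2357, 738^64 ≡ 2232, 738^128 ≡ 951, 738^256 ≡ 1479, 738^512 ≡ 1679, 738^1024 ≡ 1727.
1233 = 1024 + 128 + 64 + 16 + 1, so 738^1233 ≡ 1727·951·2232·2161·738 ≡ 1 (mod 2467).
x_0 = 738^1233 mod 2467 = 1.
x_0 = 1, so 738 is not a witness.

no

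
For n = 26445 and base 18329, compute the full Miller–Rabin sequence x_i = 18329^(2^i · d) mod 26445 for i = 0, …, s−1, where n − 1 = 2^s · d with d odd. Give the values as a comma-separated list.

3524, 15871

n − 1 = 26444 = 2^2 · 6611, so s = 2 and d = 6611.
x_0 = 18329^6611 mod 26445 = 3524.
x_1 = 3524^2 mod 26445 = 15871.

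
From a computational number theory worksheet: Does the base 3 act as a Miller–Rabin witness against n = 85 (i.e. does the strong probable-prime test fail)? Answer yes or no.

n − 1 = 84 = 2^2 · 21, so s = 2 and d = 21.
Repeated squaring mod 85: 3^1 ≡ 3, 3^2 ≡ 9, 3^4 ≡ 81, 3^8 ≡ 16, 3^16 ≡ 1.
21 = 16 + 4 + 1, so 3^21 ≡ 1·81·3 ≡ 73 (mod 85).
x_0 = 3^21 mod 85 = 73.
x_0 is neither 1 nor 84, so continue squaring.
x_1 = 73^2 mod 85 = 59.
Reached i = s−1 = 1 without hitting −1: 3 is a Miller–Rabin witness and 85 is composite.

yes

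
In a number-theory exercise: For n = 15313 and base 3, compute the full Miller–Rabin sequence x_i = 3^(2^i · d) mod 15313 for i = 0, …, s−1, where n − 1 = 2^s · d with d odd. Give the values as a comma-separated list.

10002, 175, 15312, 1

n − 1 = 15312 = 2^4 · 957, so s = 4 and d = 957.
x_0 = 3^957 mod 15313 = 10002.
x_1 = 10002^2 mod 15313 = 175.
x_2 = 175^2 mod 15313 = 15312.
x_3 = 15312^2 mod 15313 = 1.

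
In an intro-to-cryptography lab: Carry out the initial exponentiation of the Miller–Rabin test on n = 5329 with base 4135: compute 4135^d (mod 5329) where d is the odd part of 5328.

n − 1 = 5328 = 2^4 · 333, so s = 4 and d = 333.
4135^333 mod 5329 = 1730.

1730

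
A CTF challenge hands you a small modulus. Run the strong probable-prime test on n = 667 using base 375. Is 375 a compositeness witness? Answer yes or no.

yes

n − 1 = 666 = 2^1 · 333, so s = 1 and d = 333.
x_0 = 375^333 mod 667 = 366.
x_0 ∉ {1, 666} and s = 1, so 375 is a Miller–Rabin witness and 667 is composite.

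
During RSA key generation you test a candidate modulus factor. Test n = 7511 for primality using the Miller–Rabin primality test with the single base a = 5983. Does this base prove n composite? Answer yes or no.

n − 1 = 7510 = 2^1 · 3755, so s = 1 and d = 3755.
x_0 = 5983^3755 mod 7511 = 787.
x_0 ∉ {1, 7510} and s = 1, so 5983 is a Miller–Rabin witness and 7511 is composite.

yes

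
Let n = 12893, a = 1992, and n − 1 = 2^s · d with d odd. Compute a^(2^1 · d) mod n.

n − 1 = 12892 = 2^2 · 3223, so s = 2 and d = 3223.
x_0 = 1992^3223 mod 12893 = 1.
x_1 = 1^2 mod 12893 = 1.

1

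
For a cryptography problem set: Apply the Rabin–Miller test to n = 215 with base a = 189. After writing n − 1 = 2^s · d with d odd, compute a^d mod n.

74

n − 1 = 214 = 2^1 · 107, so s = 1 and d = 107.
189^107 mod 215 = 74.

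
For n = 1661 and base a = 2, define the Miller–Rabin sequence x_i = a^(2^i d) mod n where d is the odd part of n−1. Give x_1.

485

n − 1 = 1660 = 2^2 · 415, so s = 2 and d = 415.
x_0 = 2^415 mod 1661 = 571.
x_1 = 571^2 mod 1661 = 485.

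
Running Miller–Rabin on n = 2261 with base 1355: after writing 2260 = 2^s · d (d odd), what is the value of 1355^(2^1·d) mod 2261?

n − 1 = 2260 = 2^2 · 565, so s = 2 and d = 565.
x_0 = 1355^565 mod 2261 = 921.
x_1 = 921^2 mod 2261 = 366.

366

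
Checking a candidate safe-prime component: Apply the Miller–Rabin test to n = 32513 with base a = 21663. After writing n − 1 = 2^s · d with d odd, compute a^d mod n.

22420

n − 1 = 32512 = 2^8 · 127, so s = 8 and d = 127.
Repeated squaring mod 32513: 21663^1 ≡ 21663, 21663^2 ≡ 25440, 21663^4 ≡ 22335, 21663^8 ≡ 5266, 21663^16 ≡ 29680, 21663^32 ≡ 27691, 21663^64 ≡ 4889.
127 = 64 + 32 + 16 + 8 + 4 + 2 + 1, so 21663^127 ≡ 4889·27691·29680·5266·22335·25440·21663 ≡ 22420 (mod 32513).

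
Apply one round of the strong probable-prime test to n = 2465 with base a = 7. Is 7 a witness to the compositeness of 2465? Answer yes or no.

n − 1 = 2464 = 2^5 · 77, so s = 5 and d = 77.
Repeated squaring mod 2465: 7^1 ≡ 7, 7^2 ≡ 49, 7^4 ≡ 2401, 7^8 ≡ 1631, 7^16 ≡ 426, 7^32 ≡ 1531, 7^64 ≡ 2211.
77 = 64 + 8 + 4 + 1, so 7^77 ≡ 2211·1631·2401·7 ≡ 2437 (mod 2465).
x_0 = 7^77 mod 2465 = 2437.
x_0 is neither 1 nor 2464, so continue squaring.
x_1 = 2437^2 mod 2465 = 784.
x_2 = 784^2 mod 2465 = 871.
x_3 = 871^2 mod 2465 = 1886.
x_4 = 1886^2 mod 2465 = 1.
x_4 = 1 but x_3 ≠ ±1, a nontrivial square root of 1 — 7 is a witness and 2465 is composite.

yes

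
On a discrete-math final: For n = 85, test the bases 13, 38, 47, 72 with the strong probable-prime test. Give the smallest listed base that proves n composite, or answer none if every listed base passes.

none

n − 1 = 84 = 2^2 · 21, so s = 2 and d = 21.
Base 13: x_0 = 13^21 mod 85 = 13. x_0 is neither 1 nor 84, so continue squaring. x_1 = 13^2 mod 85 = 84. x_1 ≡ −1, so 13 is not a witness.
Base 38: x_0 = 38^21 mod 85 = 38. x_0 is neither 1 nor 84, so continue squaring. x_1 = 38^2 mod 85 = 84. x_1 ≡ −1, so 38 is not a witness.
Base 47: x_0 = 47^21 mod 85 = 47. x_0 is neither 1 nor 84, so continue squaring. x_1 = 47^2 mod 85 = 84. x_1 ≡ −1, so 47 is not a witness.
Base 72: x_0 = 72^21 mod 85 = 72. x_0 is neither 1 nor 84, so continue squaring. x_1 = 72^2 mod 85 = 84. x_1 ≡ −1, so 72 is not a witness.
No listed base is a witness for 85.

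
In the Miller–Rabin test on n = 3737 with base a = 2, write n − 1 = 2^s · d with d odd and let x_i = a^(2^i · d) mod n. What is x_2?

n − 1 = 3736 = 2^3 · 467, so s = 3 and d = 467.
x_0 = 2^467 mod 3737 = 3460.
x_1 = 3460^2 mod 3737 = 1989.
x_2 = 1989^2 mod 3737 = 2375.

2375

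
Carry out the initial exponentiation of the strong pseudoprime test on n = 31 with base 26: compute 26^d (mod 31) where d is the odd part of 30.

30

n − 1 = 30 = 2^1 · 15, so s = 1 and d = 15.
26^15 mod 31 = 30.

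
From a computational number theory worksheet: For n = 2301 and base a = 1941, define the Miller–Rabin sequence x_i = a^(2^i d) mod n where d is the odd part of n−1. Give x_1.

438

n − 1 = 2300 = 2^2 · 575, so s = 2 and d = 575.
Repeated squaring mod 2301: 1941^1 ≡ 1941, 1941^2 ≡ 744, 1941^4 ≡ 1296, 1941^8 ≡ 2187, 1941^16 ≡ 1491, 1941^32 ≡ 315, 1941^64 ≡ 282, 1941^128 ≡ 1290, 1941^256 ≡ 477, 1941^512 ≡ 2031.
575 = 512 + 32 + 16 + 8 + 4 + 2 + 1, so 1941^575 ≡ 2031·315·1491·2187·1296·744·1941 ≡ 1362 (mod 2301).
x_0 = 1362.
x_1 = 1362^2 mod 2301 = 438.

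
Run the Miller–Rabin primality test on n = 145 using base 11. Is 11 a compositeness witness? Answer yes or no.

yes

n − 1 = 144 = 2^4 · 9, so s = 4 and d = 9.
Repeated squaring mod 145: 11^1 ≡ 11, 11^2 ≡ 121, 11^4 ≡ 141, 11^8 ≡ 16.
9 = 8 + 1, so 11^9 ≡ 16·11 ≡ 31 (mod 145).
x_0 = 11^9 mod 145 = 31.
x_0 is neither 1 nor 144, so continue squaring.
x_1 = 31^2 mod 145 = 91.
x_2 = 91^2 mod 145 = 16.
x_3 = 16^2 mod 145 = 111.
Reached i = s−1 = 3 without hitting −1: 11 is a Miller–Rabin witness and 145 is composite.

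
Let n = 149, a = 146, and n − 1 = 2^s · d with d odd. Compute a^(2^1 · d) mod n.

148

n − 1 = 148 = 2^2 · 37, so s = 2 and d = 37.
x_0 = 146^37 mod 149 = 105.
x_1 = 105^2 mod 149 = 148.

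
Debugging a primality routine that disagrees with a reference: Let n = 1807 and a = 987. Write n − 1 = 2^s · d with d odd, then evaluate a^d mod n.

n − 1 = 1806 = 2^1 · 903, so s = 1 and d = 903.
987^903 mod 1807 = 233.

233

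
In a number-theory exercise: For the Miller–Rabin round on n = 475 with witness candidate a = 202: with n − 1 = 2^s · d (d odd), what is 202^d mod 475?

322

n − 1 = 474 = 2^1 · 237, so s = 1 and d = 237.
202^237 mod 475 = 322.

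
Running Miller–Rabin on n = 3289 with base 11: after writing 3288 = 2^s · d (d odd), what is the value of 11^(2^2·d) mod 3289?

2640

n − 1 = 3288 = 2^3 · 411, so s = 3 and d = 411.
x_0 = 11^411 mod 3289 = 1045.
x_1 = 1045^2 mod 3289 = 77.
x_2 = 77^2 mod 3289 = 2640.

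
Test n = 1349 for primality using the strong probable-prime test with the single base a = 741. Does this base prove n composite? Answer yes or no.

n − 1 = 1348 = 2^2 · 337, so s = 2 and d = 337.
x_0 = 741^337 mod 1349 = 988.
x_0 is neither 1 nor 1348, so continue squaring.
x_1 = 988^2 mod 1349 = 817.
Reached i = s−1 = 1 without hitting −1: 741 is a Miller–Rabin witness and 1349 is composite.

yes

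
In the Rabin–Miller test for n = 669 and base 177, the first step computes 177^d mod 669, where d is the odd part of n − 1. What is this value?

426

n − 1 = 668 = 2^2 · 167, so s = 2 and d = 167.
Repeated squaring mod 669: 177^1 ≡ 177, 177^2 ≡ 555, 177^4 ≡ 285, 177^8 ≡ 276, 177^16 ≡ 579, 177^32 ≡ 72, 177^64 ≡ 501, 177^128 ≡ 126.
167 = 128 + 32 + 4 + 2 + 1, so 177^167 ≡ 126·72·285·555·177 ≡ 426 (mod 669).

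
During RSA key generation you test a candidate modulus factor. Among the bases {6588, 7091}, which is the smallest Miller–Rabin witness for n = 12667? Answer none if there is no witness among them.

n − 1 = 12666 = 2^1 · 6333, so s = 1 and d = 6333.
Base 6588: x_0 = 6588^6333 mod 12667 = 5291. x_0 ∉ {1, 12666} and s = 1, so 6588 is a Miller–Rabin witness and 12667 is composite.
Base 7091: x_0 = 7091^6333 mod 12667 = 11887. x_0 ∉ {1, 12666} and s = 1, so 7091 is a Miller–Rabin witness and 12667 is composite.
The smallest witness among the given bases is 6588.

6588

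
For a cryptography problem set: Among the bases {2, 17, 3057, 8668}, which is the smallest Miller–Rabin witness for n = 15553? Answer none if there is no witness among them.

2

n − 1 = 15552 = 2^6 · 243, so s = 6 and d = 243.
Base 2: x_0 = 2^243 mod 15553 = 12390. x_0 is neither 1 nor 15552, so continue squaring. x_1 = 12390^2 mod 15553 = 3990. x_2 = 3990^2 mod 15553 = 9381. x_3 = 9381^2 mod 15553 = 4287. x_4 = 4287^2 mod 15553 = 10276. x_5 = 10276^2 mod 15553 = 6859. Reached i = s−1 = 5 without hitting −1: 2 is a Miller–Rabin witness and 15553 is composite.
Base 17: x_0 = 17^243 mod 15553 = 15150. x_0 is neither 1 nor 15552, so continue squaring. x_1 = 15150^2 mod 15553 = 6879. x_2 = 6879^2 mod 15553 = 8415. x_3 = 8415^2 mod 15553 = 14969. x_4 = 14969^2 mod 15553 = 14443. x_5 = 14443^2 mod 15553 = 3413. Reached i = s−1 = 5 without hitting −1: 17 is a Miller–Rabin witness and 15553 is composite.
Base 3057: x_0 = 3057^243 mod 15553 = 9144. x_0 is neither 1 nor 15552, so continue squaring. x_1 = 9144^2 mod 15553 = 15361. x_2 = 15361^2 mod 15553 = 5758. x_3 = 5758^2 mod 15553 = 11121. x_4 = 11121^2 mod 15553 = 14738. x_5 = 14738^2 mod 15553 = 10999. Reached i = s−1 = 5 without hitting −1: 3057 is a Miller–Rabin witness and 15553 is composite.
Base 8668: x_0 = 8668^243 mod 15553 = 7321. x_0 is neither 1 nor 15552, so continue squaring. x_1 = 7321^2 mod 15553 = 1403. x_2 = 1403^2 mod 15553 = 8731. x_3 = 8731^2 mod 15553 = 5108. x_4 = 5108^2 mod 15553 = 9283. x_5 = 9283^2 mod 15553 = 10469. Reached i = s−1 = 5 without hitting −1: 8668 is a Miller–Rabin witness and 15553 is composite.
The smallest witness among the given bases is 2.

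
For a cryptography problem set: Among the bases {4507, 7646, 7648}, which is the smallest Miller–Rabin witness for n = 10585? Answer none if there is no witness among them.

n − 1 = 10584 = 2^3 · 1323, so s = 3 and d = 1323.
Base 4507: x_0 = 4507^1323 mod 10585 = 2163. x_0 is neither 1 nor 10584, so continue squaring. x_1 = 2163^2 mod 10585 = 10584. x_1 ≡ −1, so 4507 is not a witness.
Base 7646: x_0 = 7646^1323 mod 10585 = 9901. x_0 is neither 1 nor 10584, so continue squaring. x_1 = 9901^2 mod 10585 = 2116. x_2 = 2116^2 mod 10585 = 1. x_2 = 1 but x_1 ≠ ±1, a nontrivial square root of 1 — 7646 is a witness and 10585 is composite.
Base 7648: x_0 = 7648^1323 mod 10585 = 4942. x_0 is neither 1 nor 10584, so continue squaring. x_1 = 4942^2 mod 10585 = 3769. x_2 = 3769^2 mod 10585 = 291. Reached i = s−1 = 2 without hitting −1: 7648 is a Miller–Rabin witness and 10585 is composite.
The smallest witness among the given bases is 7646.

7646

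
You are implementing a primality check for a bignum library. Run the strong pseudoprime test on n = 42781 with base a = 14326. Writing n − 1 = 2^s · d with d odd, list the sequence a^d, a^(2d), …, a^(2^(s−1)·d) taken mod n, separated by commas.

n − 1 = 42780 = 2^2 · 10695, so s = 2 and d = 10695.
x_0 = 14326^10695 mod 42781 = 8128.
x_1 = 8128^2 mod 42781 = 10520.

8128, 10520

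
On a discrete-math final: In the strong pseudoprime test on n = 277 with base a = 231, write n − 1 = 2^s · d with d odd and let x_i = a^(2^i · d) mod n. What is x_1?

276

n − 1 = 276 = 2^2 · 69, so s = 2 and d = 69.
x_0 = 231^69 mod 277 = 217.
x_1 = 217^2 mod 277 = 276.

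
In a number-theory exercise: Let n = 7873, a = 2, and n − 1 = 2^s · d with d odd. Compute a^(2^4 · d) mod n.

n − 1 = 7872 = 2^6 · 123, so s = 6 and d = 123.
Repeated squaring mod 7873: 2^1 ≡ 2, 2^2 ≡ 4, 2^4 ≡ 16, 2^8 ≡ 256, 2^16 ≡ 2552, 2^32 ≡ 1733, 2^64 ≡ 3676.
123 = 64 + 32 + 16 + 8 + 2 + 1, so 2^123 ≡ 3676·1733·2552·256·4·2 ≡ 1075 (mod 7873).
x_0 = 1075.
x_1 = 1075^2 mod 7873 = 6167.
x_2 = 6167^2 mod 7873 = 5299.
x_3 = 5299^2 mod 7873 = 4283.
x_4 = 4283^2 mod 7873 = 7872.

7872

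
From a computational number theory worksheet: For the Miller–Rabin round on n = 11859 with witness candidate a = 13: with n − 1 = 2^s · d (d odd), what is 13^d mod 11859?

n − 1 = 11858 = 2^1 · 5929, so s = 1 and d = 5929.
13^5929 mod 11859 = 8941.

8941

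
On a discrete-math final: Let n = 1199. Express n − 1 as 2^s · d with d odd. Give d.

Halving: 1198 → 599; 599 is odd.
So 1198 = 2^1 · 599.

599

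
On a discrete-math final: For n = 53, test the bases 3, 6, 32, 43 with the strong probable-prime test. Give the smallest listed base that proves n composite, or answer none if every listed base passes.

n − 1 = 52 = 2^2 · 13, so s = 2 and d = 13.
Base 3: x_0 = 3^13 mod 53 = 30. x_0 is neither 1 nor 52, so continue squaring. x_1 = 30^2 mod 53 = 52. x_1 ≡ −1, so 3 is not a witness.
Base 6: x_0 = 6^13 mod 53 = 52. x_0 = 52 ≡ −1, so 6 is not a witness.
Base 32: x_0 = 32^13 mod 53 = 30. x_0 is neither 1 nor 52, so continue squaring. x_1 = 30^2 mod 53 = 52. x_1 ≡ −1, so 32 is not a witness.
Base 43: x_0 = 43^13 mod 53 = 52. x_0 = 52 ≡ −1, so 43 is not a witness.
No listed base is a witness for 53.

none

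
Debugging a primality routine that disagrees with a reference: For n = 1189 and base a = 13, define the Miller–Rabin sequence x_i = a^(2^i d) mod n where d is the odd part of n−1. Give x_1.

n − 1 = 1188 = 2^2 · 297, so s = 2 and d = 297.
x_0 = 13^297 mod 1189 = 1095.
x_1 = 1095^2 mod 1189 = 513.

513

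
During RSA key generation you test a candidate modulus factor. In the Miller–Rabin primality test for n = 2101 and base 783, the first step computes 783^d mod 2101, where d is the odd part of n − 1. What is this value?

186

n − 1 = 2100 = 2^2 · 525, so s = 2 and d = 525.
By repeated squaring, 783^525 ≡ 186 (mod 2101).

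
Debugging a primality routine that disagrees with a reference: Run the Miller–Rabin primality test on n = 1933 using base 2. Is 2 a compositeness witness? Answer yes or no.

n − 1 = 1932 = 2^2 · 483, so s = 2 and d = 483.
x_0 = 2^483 mod 1933 = 598.
x_0 is neither 1 nor 1932, so continue squaring.
x_1 = 598^2 mod 1933 = 1932.
x_1 ≡ −1, so 2 is not a witness.

no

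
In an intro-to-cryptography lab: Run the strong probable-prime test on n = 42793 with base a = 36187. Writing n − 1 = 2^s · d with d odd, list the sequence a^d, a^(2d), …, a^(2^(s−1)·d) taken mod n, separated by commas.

23468, 1114, 42792

n − 1 = 42792 = 2^3 · 5349, so s = 3 and d = 5349.
x_0 = 36187^5349 mod 42793 = 23468.
x_1 = 23468^2 mod 42793 = 1114.
x_2 = 1114^2 mod 42793 = 42792.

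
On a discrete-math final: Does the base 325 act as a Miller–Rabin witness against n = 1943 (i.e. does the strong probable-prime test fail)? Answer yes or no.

yes

n − 1 = 1942 = 2^1 · 971, so s = 1 and d = 971.
x_0 = 325^971 mod 1943 = 1686.
x_0 ∉ {1, 1942} and s = 1, so 325 is a Miller–Rabin witness and 1943 is composite.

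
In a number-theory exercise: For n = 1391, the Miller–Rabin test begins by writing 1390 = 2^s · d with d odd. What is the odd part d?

695

Halving: 1390 → 695; 695 is odd.
So 1390 = 2^1 · 695.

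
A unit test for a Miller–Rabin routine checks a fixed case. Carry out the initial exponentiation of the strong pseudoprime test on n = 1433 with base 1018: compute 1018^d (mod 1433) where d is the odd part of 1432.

1

n − 1 = 1432 = 2^3 · 179, so s = 3 and d = 179.
Repeated squaring mod 1433: 1018^1 ≡ 1018, 1018^2 ≡ 265, 1018^4 ≡ 8, 1018^8 ≡ 64, 1018^16 ≡ 1230, 1018^32 ≡ 1085, 1018^64 ≡ 732, 1018^128 ≡ 1315.
179 = 128 + 32 + 16 + 2 + 1, so 1018^179 ≡ 1315·1085·1230·265·1018 ≡ 1 (mod 1433).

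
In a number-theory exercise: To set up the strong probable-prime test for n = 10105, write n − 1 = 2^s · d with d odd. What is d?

Halving: 10104 → 5052 → 2526 → 1263; 1263 is odd.
So 10104 = 2^3 · 1263.

1263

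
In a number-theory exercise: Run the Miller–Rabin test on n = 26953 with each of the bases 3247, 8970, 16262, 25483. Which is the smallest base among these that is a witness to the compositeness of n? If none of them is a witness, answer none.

n − 1 = 26952 = 2^3 · 3369, so s = 3 and d = 3369.
Base 3247: x_0 = 3247^3369 mod 26953 = 7080. x_0 is neither 1 nor 26952, so continue squaring. x_1 = 7080^2 mod 26953 = 20773. x_2 = 20773^2 mod 26953 = 26952. x_2 ≡ −1, so 3247 is not a witness.
Base 8970: x_0 = 8970^3369 mod 26953 = 26952. x_0 = 26952 ≡ −1, so 8970 is not a witness.
Base 16262: x_0 = 16262^3369 mod 26953 = 17272. x_0 is neither 1 nor 26952, so continue squaring. x_1 = 17272^2 mod 26953 = 6180. x_2 = 6180^2 mod 26953 = 26952. x_2 ≡ −1, so 16262 is not a witness.
Base 25483: x_0 = 25483^3369 mod 26953 = 19873. x_0 is neither 1 nor 26952, so continue squaring. x_1 = 19873^2 mod 26953 = 20773. x_2 = 20773^2 mod 26953 = 26952. x_2 ≡ −1, so 25483 is not a witness.
No listed base is a witness for 26953.

none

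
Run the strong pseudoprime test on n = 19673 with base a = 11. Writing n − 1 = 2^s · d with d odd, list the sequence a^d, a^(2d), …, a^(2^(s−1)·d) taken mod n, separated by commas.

18182, 32, 1024

n − 1 = 19672 = 2^3 · 2459, so s = 3 and d = 2459.
x_0 = 11^2459 mod 19673 = 18182.
x_1 = 18182^2 mod 19673 = 32.
x_2 = 32^2 mod 19673 = 1024.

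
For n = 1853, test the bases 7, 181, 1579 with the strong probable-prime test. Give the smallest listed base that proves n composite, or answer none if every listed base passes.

7

n − 1 = 1852 = 2^2 · 463, so s = 2 and d = 463.
Base 7: x_0 = 7^463 mod 1853 = 1093. x_0 is neither 1 nor 1852, so continue squaring. x_1 = 1093^2 mod 1853 = 1317. Reached i = s−1 = 1 without hitting −1: 7 is a Miller–Rabin witness and 1853 is composite.
Base 181: x_0 = 181^463 mod 1853 = 813. x_0 is neither 1 nor 1852, so continue squaring. x_1 = 813^2 mod 1853 = 1301. Reached i = s−1 = 1 without hitting −1: 181 is a Miller–Rabin witness and 1853 is composite.
Base 1579: x_0 = 1579^463 mod 1853 = 569. x_0 is neither 1 nor 1852, so continue squaring. x_1 = 569^2 mod 1853 = 1339. Reached i = s−1 = 1 without hitting −1: 1579 is a Miller–Rabin witness and 1853 is composite.
The smallest witness among the given bases is 7.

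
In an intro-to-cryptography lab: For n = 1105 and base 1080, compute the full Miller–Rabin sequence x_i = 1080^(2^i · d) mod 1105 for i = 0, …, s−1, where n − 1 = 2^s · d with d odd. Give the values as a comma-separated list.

365, 625, 560, 885

n − 1 = 1104 = 2^4 · 69, so s = 4 and d = 69.
x_0 = 1080^69 mod 1105 = 365.
x_1 = 365^2 mod 1105 = 625.
x_2 = 625^2 mod 1105 = 560.
x_3 = 560^2 mod 1105 = 885.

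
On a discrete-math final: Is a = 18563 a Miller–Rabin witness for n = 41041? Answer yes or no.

n − 1 = 41040 = 2^4 · 2565, so s = 4 and d = 2565.
x_0 = 18563^2565 mod 41041 = 41040.
x_0 = 41040 ≡ −1, so 18563 is not a witness.

no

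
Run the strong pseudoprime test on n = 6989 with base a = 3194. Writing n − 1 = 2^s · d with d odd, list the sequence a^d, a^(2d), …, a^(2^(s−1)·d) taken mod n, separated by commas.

1571, 924

n − 1 = 6988 = 2^2 · 1747, so s = 2 and d = 1747.
x_0 = 3194^1747 mod 6989 = 1571.
x_1 = 1571^2 mod 6989 = 924.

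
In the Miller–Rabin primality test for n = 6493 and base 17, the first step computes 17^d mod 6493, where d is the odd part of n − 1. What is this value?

3819

n − 1 = 6492 = 2^2 · 1623, so s = 2 and d = 1623.
17^1623 mod 6493 = 3819.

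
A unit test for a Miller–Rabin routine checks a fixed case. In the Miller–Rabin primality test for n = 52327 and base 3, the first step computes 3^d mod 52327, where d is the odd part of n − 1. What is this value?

22621

n − 1 = 52326 = 2^1 · 26163, so s = 1 and d = 26163.
By repeated squaring, 3^26163 ≡ 22621 (mod 52327).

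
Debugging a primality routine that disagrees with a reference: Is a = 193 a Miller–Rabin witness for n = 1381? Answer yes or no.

n − 1 = 1380 = 2^2 · 345, so s = 2 and d = 345.
x_0 = 193^345 mod 1381 = 366.
x_0 is neither 1 nor 1380, so continue squaring.
x_1 = 366^2 mod 1381 = 1380.
x_1 ≡ −1, so 193 is not a witness.

no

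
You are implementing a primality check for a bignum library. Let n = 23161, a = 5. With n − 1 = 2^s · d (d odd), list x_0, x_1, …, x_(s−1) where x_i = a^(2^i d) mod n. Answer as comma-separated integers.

15454, 13045, 8158

n − 1 = 23160 = 2^3 · 2895, so s = 3 and d = 2895.
x_0 = 5^2895 mod 23161 = 15454.
x_1 = 15454^2 mod 23161 = 13045.
x_2 = 13045^2 mod 23161 = 8158.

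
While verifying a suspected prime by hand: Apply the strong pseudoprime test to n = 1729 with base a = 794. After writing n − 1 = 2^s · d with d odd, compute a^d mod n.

n − 1 = 1728 = 2^6 · 27, so s = 6 and d = 27.
Repeated squaring mod 1729: 794^1 ≡ 794, 794^2 ≡ 1080, 794^4 ≡ 1054, 794^8 ≡ 898, 794^16 ≡ 690.
27 = 16 + 8 + 2 + 1, so 794^27 ≡ 690·898·1080·794 ≡ 664 (mod 1729).

664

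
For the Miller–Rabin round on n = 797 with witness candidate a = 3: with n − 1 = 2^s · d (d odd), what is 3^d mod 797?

n − 1 = 796 = 2^2 · 199, so s = 2 and d = 199.
3^199 mod 797 = 582.

582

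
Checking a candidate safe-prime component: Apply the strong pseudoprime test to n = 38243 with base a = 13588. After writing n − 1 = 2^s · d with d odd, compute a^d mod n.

13779

n − 1 = 38242 = 2^1 · 19121, so s = 1 and d = 19121.
13588^19121 mod 38243 = 13779.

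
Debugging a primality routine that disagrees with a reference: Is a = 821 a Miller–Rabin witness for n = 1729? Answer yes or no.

yes

n − 1 = 1728 = 2^6 · 27, so s = 6 and d = 27.
Repeated squaring mod 1729: 821^1 ≡ 821, 821^2 ≡ 1460, 821^4 ≡ 1472, 821^8 ≡ 347, 821^16 ≡ 1108.
27 = 16 + 8 + 2 + 1, so 821^27 ≡ 1108·347·1460·821 ≡ 1464 (mod 1729).
x_0 = 821^27 mod 1729 = 1464.
x_0 is neither 1 nor 1728, so continue squaring.
x_1 = 1464^2 mod 1729 = 1065.
x_2 = 1065^2 mod 1729 = 1.
x_2 = 1 but x_1 ≠ ±1, a nontrivial square root of 1 — 821 is a witness and 1729 is composite.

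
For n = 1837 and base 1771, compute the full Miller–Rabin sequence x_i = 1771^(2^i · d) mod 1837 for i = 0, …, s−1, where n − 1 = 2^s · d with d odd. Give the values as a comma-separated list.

781, 77

n − 1 = 1836 = 2^2 · 459, so s = 2 and d = 459.
x_0 = 1771^459 mod 1837 = 781.
x_1 = 781^2 mod 1837 = 77.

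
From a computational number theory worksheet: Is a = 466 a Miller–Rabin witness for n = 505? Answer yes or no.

n − 1 = 504 = 2^3 · 63, so s = 3 and d = 63.
Repeated squaring mod 505: 466^1 ≡ 466, 466^2 ≡ 6, 466^4 ≡ 36, 466^8 ≡ 286, 466^16 ≡ 491, 466^32 ≡ 196.
63 = 32 + 16 + 8 + 4 + 2 + 1, so 466^63 ≡ 196·491·286·36·6·466 ≡ 271 (mod 505).
x_0 = 466^63 mod 505 = 271.
x_0 is neither 1 nor 504, so continue squaring.
x_1 = 271^2 mod 505 = 216.
x_2 = 216^2 mod 505 = 196.
Reached i = s−1 = 2 without hitting −1: 466 is a Miller–Rabin witness and 505 is composite.

yes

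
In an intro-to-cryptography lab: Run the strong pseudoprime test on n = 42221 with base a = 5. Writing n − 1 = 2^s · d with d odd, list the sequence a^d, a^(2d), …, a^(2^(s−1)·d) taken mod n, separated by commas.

n − 1 = 42220 = 2^2 · 10555, so s = 2 and d = 10555.
x_0 = 5^10555 mod 42221 = 42220.
x_1 = 42220^2 mod 42221 = 1.

42220, 1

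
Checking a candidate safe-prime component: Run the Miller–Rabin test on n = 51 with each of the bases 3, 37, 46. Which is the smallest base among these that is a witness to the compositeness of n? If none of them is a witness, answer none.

3

n − 1 = 50 = 2^1 · 25, so s = 1 and d = 25.
Base 3: x_0 = 3^25 mod 51 = 48. x_0 ∉ {1, 50} and s = 1, so 3 is a Miller–Rabin witness and 51 is composite.
Base 37: x_0 = 37^25 mod 51 = 31. x_0 ∉ {1, 50} and s = 1, so 37 is a Miller–Rabin witness and 51 is composite.
Base 46: x_0 = 46^25 mod 51 = 22. x_0 ∉ {1, 50} and s = 1, so 46 is a Miller–Rabin witness and 51 is composite.
The smallest witness among the given bases is 3.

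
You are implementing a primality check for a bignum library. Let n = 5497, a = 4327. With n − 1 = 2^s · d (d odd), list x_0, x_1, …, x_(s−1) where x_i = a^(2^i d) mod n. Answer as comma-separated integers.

3187, 4010, 1375

n − 1 = 5496 = 2^3 · 687, so s = 3 and d = 687.
x_0 = 4327^687 mod 5497 = 3187.
x_1 = 3187^2 mod 5497 = 4010.
x_2 = 4010^2 mod 5497 = 1375.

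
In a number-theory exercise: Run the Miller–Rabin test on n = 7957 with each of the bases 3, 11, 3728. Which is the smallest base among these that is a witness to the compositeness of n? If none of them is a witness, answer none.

n − 1 = 7956 = 2^2 · 1989, so s = 2 and d = 1989.
Base 3: x_0 = 3^1989 mod 7957 = 7784. x_0 is neither 1 nor 7956, so continue squaring. x_1 = 7784^2 mod 7957 = 6058. Reached i = s−1 = 1 without hitting −1: 3 is a Miller–Rabin witness and 7957 is composite.
Base 11: x_0 = 11^1989 mod 7957 = 6548. x_0 is neither 1 nor 7956, so continue squaring. x_1 = 6548^2 mod 7957 = 3988. Reached i = s−1 = 1 without hitting −1: 11 is a Miller–Rabin witness and 7957 is composite.
Base 3728: x_0 = 3728^1989 mod 7957 = 63. x_0 is neither 1 nor 7956, so continue squaring. x_1 = 63^2 mod 7957 = 3969. Reached i = s−1 = 1 without hitting −1: 3728 is a Miller–Rabin witness and 7957 is composite.
The smallest witness among the given bases is 3.

3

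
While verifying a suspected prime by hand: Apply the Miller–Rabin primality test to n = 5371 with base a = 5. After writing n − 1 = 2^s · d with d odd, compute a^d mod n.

5216

n − 1 = 5370 = 2^1 · 2685, so s = 1 and d = 2685.
5^2685 mod 5371 = 5216.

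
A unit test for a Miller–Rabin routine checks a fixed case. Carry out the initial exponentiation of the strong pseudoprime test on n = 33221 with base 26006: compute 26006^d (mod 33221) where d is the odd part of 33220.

n − 1 = 33220 = 2^2 · 8305, so s = 2 and d = 8305.
26006^8305 mod 33221 = 982.

982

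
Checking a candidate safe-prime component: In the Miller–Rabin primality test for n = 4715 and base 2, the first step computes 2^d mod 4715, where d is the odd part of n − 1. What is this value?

77

n − 1 = 4714 = 2^1 · 2357, so s = 1 and d = 2357.
2^2357 mod 4715 = 77.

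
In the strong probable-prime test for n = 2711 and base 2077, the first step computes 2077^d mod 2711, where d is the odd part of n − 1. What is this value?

2710

n − 1 = 2710 = 2^1 · 1355, so s = 1 and d = 1355.
Repeated squaring mod 2711: 2077^1 ≡ 2077, 2077^2 ≡ 728, 2077^4 ≡ 1339, 2077^8 ≡ 950, 2077^16 ≡ 2448, 2077^32 ≡ 1394, 2077^64 ≡ 2160, 2077^128 ≡ 2680, 2077^256 ≡ 961, 2077^512 ≡ 1781, 2077^1024 ≡ 91.
1355 = 1024 + 256 + 64 + 8 + 2 + 1, so 2077^1355 ≡ 91·961·2160·950·728·2077 ≡ 2710 (mod 2711).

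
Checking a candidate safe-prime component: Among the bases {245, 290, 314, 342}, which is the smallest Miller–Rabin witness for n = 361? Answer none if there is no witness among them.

290

n − 1 = 360 = 2^3 · 45, so s = 3 and d = 45.
Base 245: x_0 = 245^45 mod 361 = 1. x_0 = 1, so 245 is not a witness.
Base 290: x_0 = 290^45 mod 361 = 248. x_0 is neither 1 nor 360, so continue squaring. x_1 = 248^2 mod 361 = 134. x_2 = 134^2 mod 361 = 267. Reached i = s−1 = 2 without hitting −1: 290 is a Miller–Rabin witness and 361 is composite.
Base 314: x_0 = 314^45 mod 361 = 265. x_0 is neither 1 nor 360, so continue squaring. x_1 = 265^2 mod 361 = 191. x_2 = 191^2 mod 361 = 20. Reached i = s−1 = 2 without hitting −1: 314 is a Miller–Rabin witness and 361 is composite.
Base 342: x_0 = 342^45 mod 361 = 0. x_0 is neither 1 nor 360, so continue squaring. x_1 = 0^2 mod 361 = 0. x_2 = 0^2 mod 361 = 0. Reached i = s−1 = 2 without hitting −1: 342 is a Miller–Rabin witness and 361 is composite.
The smallest witness among the given bases is 290.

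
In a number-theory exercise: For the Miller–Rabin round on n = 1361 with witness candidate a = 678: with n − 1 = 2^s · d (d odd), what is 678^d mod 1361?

n − 1 = 1360 = 2^4 · 85, so s = 4 and d = 85.
678^85 mod 1361 = 776.

776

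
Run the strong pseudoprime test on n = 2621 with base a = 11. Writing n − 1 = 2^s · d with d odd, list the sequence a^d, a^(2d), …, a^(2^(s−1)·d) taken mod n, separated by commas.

1, 1

n − 1 = 2620 = 2^2 · 655, so s = 2 and d = 655.
x_0 = 11^655 mod 2621 = 1.
x_1 = 1^2 mod 2621 = 1.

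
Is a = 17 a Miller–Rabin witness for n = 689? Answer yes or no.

n − 1 = 688 = 2^4 · 43, so s = 4 and d = 43.
x_0 = 17^43 mod 689 = 537.
x_0 is neither 1 nor 688, so continue squaring.
x_1 = 537^2 mod 689 = 367.
x_2 = 367^2 mod 689 = 334.
x_3 = 334^2 mod 689 = 627.
Reached i = s−1 = 3 without hitting −1: 17 is a Miller–Rabin witness and 689 is composite.

yes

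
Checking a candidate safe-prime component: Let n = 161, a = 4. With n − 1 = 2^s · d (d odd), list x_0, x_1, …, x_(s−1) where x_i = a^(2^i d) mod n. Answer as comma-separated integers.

n − 1 = 160 = 2^5 · 5, so s = 5 and d = 5.
x_0 = 4^5 mod 161 = 58.
x_1 = 58^2 mod 161 = 144.
x_2 = 144^2 mod 161 = 128.
x_3 = 128^2 mod 161 = 123.
x_4 = 123^2 mod 161 = 156.

58, 144, 128, 123, 156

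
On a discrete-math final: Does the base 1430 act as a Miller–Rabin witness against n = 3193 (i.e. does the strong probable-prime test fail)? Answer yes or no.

yes

n − 1 = 3192 = 2^3 · 399, so s = 3 and d = 399.
Repeated squaring mod 3193: 1430^1 ≡ 1430, 1430^2 ≡ 1380, 1430^4 ≡ 1372, 1430^8 ≡ 1707, 1430^16 ≡ 1833, 1430^32 ≡ 853, 1430^64 ≡ 2798, 1430^128 ≡ 2761, 1430^256 ≡ 1430.
399 = 256 + 128 + 8 + 4 + 2 + 1, so 1430^399 ≡ 1430·2761·1707·1372·1380·1430 ≡ 8 (mod 3193).
x_0 = 1430^399 mod 3193 = 8.
x_0 is neither 1 nor 3192, so continue squaring.
x_1 = 8^2 mod 3193 = 64.
x_2 = 64^2 mod 3193 = 903.
Reached i = s−1 = 2 without hitting −1: 1430 is a Miller–Rabin witness and 3193 is composite.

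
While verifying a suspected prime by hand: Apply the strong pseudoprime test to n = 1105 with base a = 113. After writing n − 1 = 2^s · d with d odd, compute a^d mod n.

248

n − 1 = 1104 = 2^4 · 69, so s = 4 and d = 69.
Repeated squaring mod 1105: 113^1 ≡ 113, 113^2 ≡ 614, 113^4 ≡ 191, 113^8 ≡ 16, 113^16 ≡ 256, 113^32 ≡ 341, 113^64 ≡ 256.
69 = 64 + 4 + 1, so 113^69 ≡ 256·191·113 ≡ 248 (mod 1105).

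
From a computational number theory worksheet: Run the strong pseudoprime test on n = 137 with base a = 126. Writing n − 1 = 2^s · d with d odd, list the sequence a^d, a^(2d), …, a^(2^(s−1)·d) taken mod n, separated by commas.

n − 1 = 136 = 2^3 · 17, so s = 3 and d = 17.
x_0 = 126^17 mod 137 = 37.
x_1 = 37^2 mod 137 = 136.
x_2 = 136^2 mod 137 = 1.

37, 136, 1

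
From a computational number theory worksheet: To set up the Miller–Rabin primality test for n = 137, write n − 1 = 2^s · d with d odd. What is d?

17

Halving: 136 → 68 → 34 → 17; 17 is odd.
So 136 = 2^3 · 17.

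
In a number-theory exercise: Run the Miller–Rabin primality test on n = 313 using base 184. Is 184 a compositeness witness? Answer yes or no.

n − 1 = 312 = 2^3 · 39, so s = 3 and d = 39.
x_0 = 184^39 mod 313 = 5.
x_0 is neither 1 nor 312, so continue squaring.
x_1 = 5^2 mod 313 = 25.
x_2 = 25^2 mod 313 = 312.
x_2 ≡ −1, so 184 is not a witness.

no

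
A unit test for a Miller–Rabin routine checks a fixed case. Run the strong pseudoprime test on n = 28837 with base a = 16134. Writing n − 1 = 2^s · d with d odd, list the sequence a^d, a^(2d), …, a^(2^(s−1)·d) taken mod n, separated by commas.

28836, 1

n − 1 = 28836 = 2^2 · 7209, so s = 2 and d = 7209.
x_0 = 16134^7209 mod 28837 = 28836.
x_1 = 28836^2 mod 28837 = 1.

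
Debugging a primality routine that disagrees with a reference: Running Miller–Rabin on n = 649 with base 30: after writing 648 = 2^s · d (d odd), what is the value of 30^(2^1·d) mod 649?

438

n − 1 = 648 = 2^3 · 81, so s = 3 and d = 81.
x_0 = 30^81 mod 649 = 349.
x_1 = 349^2 mod 649 = 438.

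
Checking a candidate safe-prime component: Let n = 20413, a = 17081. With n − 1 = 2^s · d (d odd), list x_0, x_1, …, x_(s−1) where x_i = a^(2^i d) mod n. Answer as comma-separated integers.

10168, 16792

n − 1 = 20412 = 2^2 · 5103, so s = 2 and d = 5103.
x_0 = 17081^5103 mod 20413 = 10168.
x_1 = 10168^2 mod 20413 = 16792.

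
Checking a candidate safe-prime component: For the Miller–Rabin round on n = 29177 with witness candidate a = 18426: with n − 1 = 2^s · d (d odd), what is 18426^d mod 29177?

25705

n − 1 = 29176 = 2^3 · 3647, so s = 3 and d = 3647.
18426^3647 mod 29177 = 25705.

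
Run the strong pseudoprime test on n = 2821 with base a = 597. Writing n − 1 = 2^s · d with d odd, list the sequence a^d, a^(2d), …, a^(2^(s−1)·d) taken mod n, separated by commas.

1520, 1

n − 1 = 2820 = 2^2 · 705, so s = 2 and d = 705.
x_0 = 597^705 mod 2821 = 1520.
x_1 = 1520^2 mod 2821 = 1.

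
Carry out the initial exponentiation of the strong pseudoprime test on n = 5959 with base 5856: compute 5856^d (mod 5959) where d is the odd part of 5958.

n − 1 = 5958 = 2^1 · 2979, so s = 1 and d = 2979.
5856^2979 mod 5959 = 3291.

3291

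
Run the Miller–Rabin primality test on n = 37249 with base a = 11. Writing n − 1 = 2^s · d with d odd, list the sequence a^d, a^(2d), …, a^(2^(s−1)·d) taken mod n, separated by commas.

6196, 23946, 37059, 36100, 16486, 19492, 35513

n − 1 = 37248 = 2^7 · 291, so s = 7 and d = 291.
x_0 = 11^291 mod 37249 = 6196.
x_1 = 6196^2 mod 37249 = 23946.
x_2 = 23946^2 mod 37249 = 37059.
x_3 = 37059^2 mod 37249 = 36100.
x_4 = 36100^2 mod 37249 = 16486.
x_5 = 16486^2 mod 37249 = 19492.
x_6 = 19492^2 mod 37249 = 35513.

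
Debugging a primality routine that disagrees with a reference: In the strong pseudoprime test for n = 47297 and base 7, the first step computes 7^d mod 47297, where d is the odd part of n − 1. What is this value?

18285

n − 1 = 47296 = 2^6 · 739, so s = 6 and d = 739.
By repeated squaring, 7^739 ≡ 18285 (mod 47297).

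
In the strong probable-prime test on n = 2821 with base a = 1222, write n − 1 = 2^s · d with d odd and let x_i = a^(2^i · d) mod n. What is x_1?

2171

n − 1 = 2820 = 2^2 · 705, so s = 2 and d = 705.
Repeated squaring mod 2821: 1222^1 ≡ 1222, 1222^2 ≡ 975, 1222^4 ≡ 2769, 1222^8 ≡ 2704, 1222^16 ≡ 2405, 1222^32 ≡ 975, 1222^64 ≡ 2769, 1222^128 ≡ 2704, 1222^256 ≡ 2405, 1222^512 ≡ 975.
705 = 512 + 128 + 64 + 1, so 1222^705 ≡ 975·2704·2769·1222 ≡ 2262 (mod 2821).
x_0 = 2262.
x_1 = 2262^2 mod 2821 = 2171.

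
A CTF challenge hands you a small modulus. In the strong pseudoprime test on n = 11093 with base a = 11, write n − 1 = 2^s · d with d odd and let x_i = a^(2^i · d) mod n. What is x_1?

1

n − 1 = 11092 = 2^2 · 2773, so s = 2 and d = 2773.
x_0 = 11^2773 mod 11093 = 11092.
x_1 = 11092^2 mod 11093 = 1.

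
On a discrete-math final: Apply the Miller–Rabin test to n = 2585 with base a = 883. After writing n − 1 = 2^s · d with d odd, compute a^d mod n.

742

n − 1 = 2584 = 2^3 · 323, so s = 3 and d = 323.
Repeated squaring mod 2585: 883^1 ≡ 883, 883^2 ≡ 1604, 883^4 ≡ 741, 883^8 ≡ 1061, 883^16 ≡ 1246, 883^32 ≡ 1516, 883^64 ≡ 191, 883^128 ≡ 291, 883^256 ≡ 1961.
323 = 256 + 64 + 2 + 1, so 883^323 ≡ 1961·191·1604·883 ≡ 742 (mod 2585).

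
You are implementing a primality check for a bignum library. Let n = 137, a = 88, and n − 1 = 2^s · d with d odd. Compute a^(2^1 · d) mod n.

1

n − 1 = 136 = 2^3 · 17, so s = 3 and d = 17.
x_0 = 88^17 mod 137 = 1.
x_1 = 1^2 mod 137 = 1.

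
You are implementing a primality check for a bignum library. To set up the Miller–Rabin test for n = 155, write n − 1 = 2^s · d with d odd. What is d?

77

Halving: 154 → 77; 77 is odd.
So 154 = 2^1 · 77.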